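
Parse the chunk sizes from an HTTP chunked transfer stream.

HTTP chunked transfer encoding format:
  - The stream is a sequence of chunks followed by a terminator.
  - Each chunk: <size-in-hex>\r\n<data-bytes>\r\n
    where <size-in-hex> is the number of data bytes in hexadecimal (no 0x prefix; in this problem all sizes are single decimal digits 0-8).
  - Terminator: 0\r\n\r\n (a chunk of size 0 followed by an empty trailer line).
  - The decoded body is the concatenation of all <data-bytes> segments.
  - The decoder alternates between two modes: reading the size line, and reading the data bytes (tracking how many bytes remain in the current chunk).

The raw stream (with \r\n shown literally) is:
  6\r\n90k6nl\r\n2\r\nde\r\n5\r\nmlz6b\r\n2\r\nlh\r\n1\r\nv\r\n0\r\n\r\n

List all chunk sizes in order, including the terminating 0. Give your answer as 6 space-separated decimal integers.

Chunk 1: stream[0..1]='6' size=0x6=6, data at stream[3..9]='90k6nl' -> body[0..6], body so far='90k6nl'
Chunk 2: stream[11..12]='2' size=0x2=2, data at stream[14..16]='de' -> body[6..8], body so far='90k6nlde'
Chunk 3: stream[18..19]='5' size=0x5=5, data at stream[21..26]='mlz6b' -> body[8..13], body so far='90k6nldemlz6b'
Chunk 4: stream[28..29]='2' size=0x2=2, data at stream[31..33]='lh' -> body[13..15], body so far='90k6nldemlz6blh'
Chunk 5: stream[35..36]='1' size=0x1=1, data at stream[38..39]='v' -> body[15..16], body so far='90k6nldemlz6blhv'
Chunk 6: stream[41..42]='0' size=0 (terminator). Final body='90k6nldemlz6blhv' (16 bytes)

Answer: 6 2 5 2 1 0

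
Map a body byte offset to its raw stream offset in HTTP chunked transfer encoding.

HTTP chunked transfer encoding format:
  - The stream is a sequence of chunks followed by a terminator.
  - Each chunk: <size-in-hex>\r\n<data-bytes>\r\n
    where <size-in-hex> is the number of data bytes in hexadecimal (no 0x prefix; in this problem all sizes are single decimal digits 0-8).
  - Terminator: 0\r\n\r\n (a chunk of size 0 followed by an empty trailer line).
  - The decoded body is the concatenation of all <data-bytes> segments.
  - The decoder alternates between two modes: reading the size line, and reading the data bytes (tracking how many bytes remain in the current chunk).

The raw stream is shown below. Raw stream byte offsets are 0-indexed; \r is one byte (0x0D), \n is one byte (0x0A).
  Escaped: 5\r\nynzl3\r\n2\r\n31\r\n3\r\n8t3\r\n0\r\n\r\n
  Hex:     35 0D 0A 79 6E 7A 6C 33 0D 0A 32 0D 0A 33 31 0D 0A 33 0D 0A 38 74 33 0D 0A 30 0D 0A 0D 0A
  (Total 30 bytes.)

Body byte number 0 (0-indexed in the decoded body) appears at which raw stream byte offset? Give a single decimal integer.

Chunk 1: stream[0..1]='5' size=0x5=5, data at stream[3..8]='ynzl3' -> body[0..5], body so far='ynzl3'
Chunk 2: stream[10..11]='2' size=0x2=2, data at stream[13..15]='31' -> body[5..7], body so far='ynzl331'
Chunk 3: stream[17..18]='3' size=0x3=3, data at stream[20..23]='8t3' -> body[7..10], body so far='ynzl3318t3'
Chunk 4: stream[25..26]='0' size=0 (terminator). Final body='ynzl3318t3' (10 bytes)
Body byte 0 at stream offset 3

Answer: 3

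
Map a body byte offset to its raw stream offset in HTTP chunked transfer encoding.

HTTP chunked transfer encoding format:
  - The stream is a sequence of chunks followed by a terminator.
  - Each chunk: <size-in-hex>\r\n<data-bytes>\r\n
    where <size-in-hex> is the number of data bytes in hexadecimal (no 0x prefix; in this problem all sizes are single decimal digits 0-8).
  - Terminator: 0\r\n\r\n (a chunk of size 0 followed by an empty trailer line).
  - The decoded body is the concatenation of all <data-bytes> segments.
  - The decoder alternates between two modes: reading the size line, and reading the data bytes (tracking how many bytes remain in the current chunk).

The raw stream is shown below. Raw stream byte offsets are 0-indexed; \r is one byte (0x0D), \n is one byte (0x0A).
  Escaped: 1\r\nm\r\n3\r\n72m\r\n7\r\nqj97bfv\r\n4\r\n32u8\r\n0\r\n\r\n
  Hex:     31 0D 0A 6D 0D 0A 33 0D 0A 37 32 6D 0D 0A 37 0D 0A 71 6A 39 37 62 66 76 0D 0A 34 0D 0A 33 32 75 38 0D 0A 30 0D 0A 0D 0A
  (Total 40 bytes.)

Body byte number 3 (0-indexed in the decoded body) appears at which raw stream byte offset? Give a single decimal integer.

Answer: 11

Derivation:
Chunk 1: stream[0..1]='1' size=0x1=1, data at stream[3..4]='m' -> body[0..1], body so far='m'
Chunk 2: stream[6..7]='3' size=0x3=3, data at stream[9..12]='72m' -> body[1..4], body so far='m72m'
Chunk 3: stream[14..15]='7' size=0x7=7, data at stream[17..24]='qj97bfv' -> body[4..11], body so far='m72mqj97bfv'
Chunk 4: stream[26..27]='4' size=0x4=4, data at stream[29..33]='32u8' -> body[11..15], body so far='m72mqj97bfv32u8'
Chunk 5: stream[35..36]='0' size=0 (terminator). Final body='m72mqj97bfv32u8' (15 bytes)
Body byte 3 at stream offset 11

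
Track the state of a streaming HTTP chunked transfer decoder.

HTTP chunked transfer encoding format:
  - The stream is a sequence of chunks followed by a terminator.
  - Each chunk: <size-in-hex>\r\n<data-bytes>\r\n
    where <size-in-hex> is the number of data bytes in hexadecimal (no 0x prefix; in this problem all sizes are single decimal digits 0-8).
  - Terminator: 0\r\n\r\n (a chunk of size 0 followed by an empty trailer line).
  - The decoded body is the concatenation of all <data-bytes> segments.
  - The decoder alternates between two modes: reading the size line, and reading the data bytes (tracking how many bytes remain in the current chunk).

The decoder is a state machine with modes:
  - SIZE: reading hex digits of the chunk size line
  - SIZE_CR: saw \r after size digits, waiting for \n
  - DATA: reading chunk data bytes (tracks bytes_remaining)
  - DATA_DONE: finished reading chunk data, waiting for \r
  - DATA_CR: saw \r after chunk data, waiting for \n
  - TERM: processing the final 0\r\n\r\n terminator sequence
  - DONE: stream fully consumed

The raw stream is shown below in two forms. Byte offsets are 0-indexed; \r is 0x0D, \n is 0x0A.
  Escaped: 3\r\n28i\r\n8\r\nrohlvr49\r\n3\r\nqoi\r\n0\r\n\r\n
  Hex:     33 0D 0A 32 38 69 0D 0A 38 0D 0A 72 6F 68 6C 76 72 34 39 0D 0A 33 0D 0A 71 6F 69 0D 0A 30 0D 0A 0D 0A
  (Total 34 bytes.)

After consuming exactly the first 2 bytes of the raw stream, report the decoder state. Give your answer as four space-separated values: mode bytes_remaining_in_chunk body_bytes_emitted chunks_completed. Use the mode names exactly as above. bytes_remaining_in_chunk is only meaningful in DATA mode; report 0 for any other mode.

Byte 0 = '3': mode=SIZE remaining=0 emitted=0 chunks_done=0
Byte 1 = 0x0D: mode=SIZE_CR remaining=0 emitted=0 chunks_done=0

Answer: SIZE_CR 0 0 0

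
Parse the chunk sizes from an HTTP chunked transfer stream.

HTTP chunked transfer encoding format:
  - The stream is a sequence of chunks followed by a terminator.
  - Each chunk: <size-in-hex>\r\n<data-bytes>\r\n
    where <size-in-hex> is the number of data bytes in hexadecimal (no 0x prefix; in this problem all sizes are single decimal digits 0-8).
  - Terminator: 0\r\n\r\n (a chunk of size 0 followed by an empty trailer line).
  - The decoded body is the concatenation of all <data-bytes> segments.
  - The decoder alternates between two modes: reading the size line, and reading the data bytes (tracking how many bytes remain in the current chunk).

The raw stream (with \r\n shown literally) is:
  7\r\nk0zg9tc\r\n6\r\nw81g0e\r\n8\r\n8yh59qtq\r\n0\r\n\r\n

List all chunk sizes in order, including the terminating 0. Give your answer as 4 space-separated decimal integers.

Chunk 1: stream[0..1]='7' size=0x7=7, data at stream[3..10]='k0zg9tc' -> body[0..7], body so far='k0zg9tc'
Chunk 2: stream[12..13]='6' size=0x6=6, data at stream[15..21]='w81g0e' -> body[7..13], body so far='k0zg9tcw81g0e'
Chunk 3: stream[23..24]='8' size=0x8=8, data at stream[26..34]='8yh59qtq' -> body[13..21], body so far='k0zg9tcw81g0e8yh59qtq'
Chunk 4: stream[36..37]='0' size=0 (terminator). Final body='k0zg9tcw81g0e8yh59qtq' (21 bytes)

Answer: 7 6 8 0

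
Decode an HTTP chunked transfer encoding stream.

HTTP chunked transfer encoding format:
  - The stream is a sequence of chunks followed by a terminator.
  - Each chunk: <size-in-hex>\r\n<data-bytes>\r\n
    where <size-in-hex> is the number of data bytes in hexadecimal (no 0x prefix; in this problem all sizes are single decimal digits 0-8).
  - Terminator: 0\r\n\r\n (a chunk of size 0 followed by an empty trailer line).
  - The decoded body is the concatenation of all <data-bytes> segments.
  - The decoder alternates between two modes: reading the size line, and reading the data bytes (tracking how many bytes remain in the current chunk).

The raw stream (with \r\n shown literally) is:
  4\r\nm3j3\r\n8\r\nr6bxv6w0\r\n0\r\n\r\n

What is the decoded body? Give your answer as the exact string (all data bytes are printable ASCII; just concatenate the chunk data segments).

Answer: m3j3r6bxv6w0

Derivation:
Chunk 1: stream[0..1]='4' size=0x4=4, data at stream[3..7]='m3j3' -> body[0..4], body so far='m3j3'
Chunk 2: stream[9..10]='8' size=0x8=8, data at stream[12..20]='r6bxv6w0' -> body[4..12], body so far='m3j3r6bxv6w0'
Chunk 3: stream[22..23]='0' size=0 (terminator). Final body='m3j3r6bxv6w0' (12 bytes)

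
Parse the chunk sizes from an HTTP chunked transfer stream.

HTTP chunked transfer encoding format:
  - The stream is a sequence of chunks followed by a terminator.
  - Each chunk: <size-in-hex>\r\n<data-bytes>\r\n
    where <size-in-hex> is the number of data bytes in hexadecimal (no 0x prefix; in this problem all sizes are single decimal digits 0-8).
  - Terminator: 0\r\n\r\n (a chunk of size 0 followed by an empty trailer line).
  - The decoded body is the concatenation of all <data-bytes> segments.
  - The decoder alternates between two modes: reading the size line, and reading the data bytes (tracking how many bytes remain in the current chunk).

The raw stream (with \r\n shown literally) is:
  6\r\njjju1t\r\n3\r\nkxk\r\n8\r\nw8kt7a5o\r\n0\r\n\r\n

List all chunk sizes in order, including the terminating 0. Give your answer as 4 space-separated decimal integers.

Answer: 6 3 8 0

Derivation:
Chunk 1: stream[0..1]='6' size=0x6=6, data at stream[3..9]='jjju1t' -> body[0..6], body so far='jjju1t'
Chunk 2: stream[11..12]='3' size=0x3=3, data at stream[14..17]='kxk' -> body[6..9], body so far='jjju1tkxk'
Chunk 3: stream[19..20]='8' size=0x8=8, data at stream[22..30]='w8kt7a5o' -> body[9..17], body so far='jjju1tkxkw8kt7a5o'
Chunk 4: stream[32..33]='0' size=0 (terminator). Final body='jjju1tkxkw8kt7a5o' (17 bytes)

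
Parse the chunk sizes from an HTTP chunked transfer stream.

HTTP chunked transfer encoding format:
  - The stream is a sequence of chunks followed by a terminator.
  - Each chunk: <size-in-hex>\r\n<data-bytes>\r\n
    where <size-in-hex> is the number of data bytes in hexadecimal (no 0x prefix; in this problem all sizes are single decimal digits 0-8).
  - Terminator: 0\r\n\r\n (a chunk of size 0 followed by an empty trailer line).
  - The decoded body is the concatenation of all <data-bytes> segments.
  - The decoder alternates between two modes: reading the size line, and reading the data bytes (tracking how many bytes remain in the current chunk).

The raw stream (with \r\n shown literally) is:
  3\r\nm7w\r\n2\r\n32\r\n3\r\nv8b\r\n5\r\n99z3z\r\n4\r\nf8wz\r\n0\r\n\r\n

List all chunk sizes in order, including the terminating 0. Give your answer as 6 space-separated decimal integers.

Chunk 1: stream[0..1]='3' size=0x3=3, data at stream[3..6]='m7w' -> body[0..3], body so far='m7w'
Chunk 2: stream[8..9]='2' size=0x2=2, data at stream[11..13]='32' -> body[3..5], body so far='m7w32'
Chunk 3: stream[15..16]='3' size=0x3=3, data at stream[18..21]='v8b' -> body[5..8], body so far='m7w32v8b'
Chunk 4: stream[23..24]='5' size=0x5=5, data at stream[26..31]='99z3z' -> body[8..13], body so far='m7w32v8b99z3z'
Chunk 5: stream[33..34]='4' size=0x4=4, data at stream[36..40]='f8wz' -> body[13..17], body so far='m7w32v8b99z3zf8wz'
Chunk 6: stream[42..43]='0' size=0 (terminator). Final body='m7w32v8b99z3zf8wz' (17 bytes)

Answer: 3 2 3 5 4 0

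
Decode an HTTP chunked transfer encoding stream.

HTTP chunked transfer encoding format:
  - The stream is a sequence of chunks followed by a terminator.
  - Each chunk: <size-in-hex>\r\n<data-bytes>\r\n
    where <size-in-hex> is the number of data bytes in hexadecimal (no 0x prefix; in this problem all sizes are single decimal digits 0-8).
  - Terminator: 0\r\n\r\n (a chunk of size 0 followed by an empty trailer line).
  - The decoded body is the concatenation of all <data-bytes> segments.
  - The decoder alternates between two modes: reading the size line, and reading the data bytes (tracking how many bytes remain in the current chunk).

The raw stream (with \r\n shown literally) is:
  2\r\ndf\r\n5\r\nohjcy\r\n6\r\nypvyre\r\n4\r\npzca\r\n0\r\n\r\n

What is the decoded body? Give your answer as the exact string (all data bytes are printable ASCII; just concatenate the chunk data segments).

Answer: dfohjcyypvyrepzca

Derivation:
Chunk 1: stream[0..1]='2' size=0x2=2, data at stream[3..5]='df' -> body[0..2], body so far='df'
Chunk 2: stream[7..8]='5' size=0x5=5, data at stream[10..15]='ohjcy' -> body[2..7], body so far='dfohjcy'
Chunk 3: stream[17..18]='6' size=0x6=6, data at stream[20..26]='ypvyre' -> body[7..13], body so far='dfohjcyypvyre'
Chunk 4: stream[28..29]='4' size=0x4=4, data at stream[31..35]='pzca' -> body[13..17], body so far='dfohjcyypvyrepzca'
Chunk 5: stream[37..38]='0' size=0 (terminator). Final body='dfohjcyypvyrepzca' (17 bytes)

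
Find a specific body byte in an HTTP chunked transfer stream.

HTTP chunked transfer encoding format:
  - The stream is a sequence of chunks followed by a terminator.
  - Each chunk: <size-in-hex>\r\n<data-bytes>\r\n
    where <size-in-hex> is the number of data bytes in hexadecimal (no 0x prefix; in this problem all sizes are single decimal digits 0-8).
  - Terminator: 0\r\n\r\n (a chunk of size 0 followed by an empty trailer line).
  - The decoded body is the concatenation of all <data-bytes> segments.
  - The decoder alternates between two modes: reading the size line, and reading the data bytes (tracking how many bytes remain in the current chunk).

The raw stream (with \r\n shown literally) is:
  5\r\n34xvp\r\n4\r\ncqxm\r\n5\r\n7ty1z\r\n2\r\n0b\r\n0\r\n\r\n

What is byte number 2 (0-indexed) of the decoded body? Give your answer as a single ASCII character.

Chunk 1: stream[0..1]='5' size=0x5=5, data at stream[3..8]='34xvp' -> body[0..5], body so far='34xvp'
Chunk 2: stream[10..11]='4' size=0x4=4, data at stream[13..17]='cqxm' -> body[5..9], body so far='34xvpcqxm'
Chunk 3: stream[19..20]='5' size=0x5=5, data at stream[22..27]='7ty1z' -> body[9..14], body so far='34xvpcqxm7ty1z'
Chunk 4: stream[29..30]='2' size=0x2=2, data at stream[32..34]='0b' -> body[14..16], body so far='34xvpcqxm7ty1z0b'
Chunk 5: stream[36..37]='0' size=0 (terminator). Final body='34xvpcqxm7ty1z0b' (16 bytes)
Body byte 2 = 'x'

Answer: x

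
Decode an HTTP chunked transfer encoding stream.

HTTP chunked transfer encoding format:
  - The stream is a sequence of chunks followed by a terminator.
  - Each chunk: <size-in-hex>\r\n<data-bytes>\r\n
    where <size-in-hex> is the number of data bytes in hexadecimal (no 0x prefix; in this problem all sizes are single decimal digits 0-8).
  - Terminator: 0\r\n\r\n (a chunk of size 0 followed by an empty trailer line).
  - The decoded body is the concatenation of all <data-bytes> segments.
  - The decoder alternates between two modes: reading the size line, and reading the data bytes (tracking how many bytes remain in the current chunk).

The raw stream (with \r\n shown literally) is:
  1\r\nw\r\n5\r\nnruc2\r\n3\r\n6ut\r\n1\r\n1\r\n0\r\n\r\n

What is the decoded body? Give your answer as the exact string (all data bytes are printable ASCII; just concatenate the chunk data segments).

Chunk 1: stream[0..1]='1' size=0x1=1, data at stream[3..4]='w' -> body[0..1], body so far='w'
Chunk 2: stream[6..7]='5' size=0x5=5, data at stream[9..14]='nruc2' -> body[1..6], body so far='wnruc2'
Chunk 3: stream[16..17]='3' size=0x3=3, data at stream[19..22]='6ut' -> body[6..9], body so far='wnruc26ut'
Chunk 4: stream[24..25]='1' size=0x1=1, data at stream[27..28]='1' -> body[9..10], body so far='wnruc26ut1'
Chunk 5: stream[30..31]='0' size=0 (terminator). Final body='wnruc26ut1' (10 bytes)

Answer: wnruc26ut1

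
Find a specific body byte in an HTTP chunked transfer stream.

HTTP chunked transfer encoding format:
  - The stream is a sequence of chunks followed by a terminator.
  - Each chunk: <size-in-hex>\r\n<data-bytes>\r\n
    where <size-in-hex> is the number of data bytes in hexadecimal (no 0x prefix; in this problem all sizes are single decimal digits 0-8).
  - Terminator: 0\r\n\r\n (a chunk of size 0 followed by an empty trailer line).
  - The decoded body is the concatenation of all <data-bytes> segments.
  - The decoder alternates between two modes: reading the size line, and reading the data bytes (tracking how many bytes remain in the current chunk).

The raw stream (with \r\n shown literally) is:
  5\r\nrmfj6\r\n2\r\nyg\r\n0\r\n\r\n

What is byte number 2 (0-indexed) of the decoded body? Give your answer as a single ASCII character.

Answer: f

Derivation:
Chunk 1: stream[0..1]='5' size=0x5=5, data at stream[3..8]='rmfj6' -> body[0..5], body so far='rmfj6'
Chunk 2: stream[10..11]='2' size=0x2=2, data at stream[13..15]='yg' -> body[5..7], body so far='rmfj6yg'
Chunk 3: stream[17..18]='0' size=0 (terminator). Final body='rmfj6yg' (7 bytes)
Body byte 2 = 'f'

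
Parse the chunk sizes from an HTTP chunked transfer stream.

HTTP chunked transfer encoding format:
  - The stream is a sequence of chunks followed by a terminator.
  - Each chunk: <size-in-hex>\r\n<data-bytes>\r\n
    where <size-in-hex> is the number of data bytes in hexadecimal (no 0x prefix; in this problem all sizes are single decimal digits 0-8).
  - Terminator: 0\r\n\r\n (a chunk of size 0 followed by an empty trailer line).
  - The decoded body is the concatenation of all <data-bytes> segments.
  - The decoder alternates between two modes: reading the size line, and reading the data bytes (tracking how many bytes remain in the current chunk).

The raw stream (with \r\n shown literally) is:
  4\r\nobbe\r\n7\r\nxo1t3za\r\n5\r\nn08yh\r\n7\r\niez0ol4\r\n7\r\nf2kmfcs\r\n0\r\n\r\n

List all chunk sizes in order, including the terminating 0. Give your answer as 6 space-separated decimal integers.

Chunk 1: stream[0..1]='4' size=0x4=4, data at stream[3..7]='obbe' -> body[0..4], body so far='obbe'
Chunk 2: stream[9..10]='7' size=0x7=7, data at stream[12..19]='xo1t3za' -> body[4..11], body so far='obbexo1t3za'
Chunk 3: stream[21..22]='5' size=0x5=5, data at stream[24..29]='n08yh' -> body[11..16], body so far='obbexo1t3zan08yh'
Chunk 4: stream[31..32]='7' size=0x7=7, data at stream[34..41]='iez0ol4' -> body[16..23], body so far='obbexo1t3zan08yhiez0ol4'
Chunk 5: stream[43..44]='7' size=0x7=7, data at stream[46..53]='f2kmfcs' -> body[23..30], body so far='obbexo1t3zan08yhiez0ol4f2kmfcs'
Chunk 6: stream[55..56]='0' size=0 (terminator). Final body='obbexo1t3zan08yhiez0ol4f2kmfcs' (30 bytes)

Answer: 4 7 5 7 7 0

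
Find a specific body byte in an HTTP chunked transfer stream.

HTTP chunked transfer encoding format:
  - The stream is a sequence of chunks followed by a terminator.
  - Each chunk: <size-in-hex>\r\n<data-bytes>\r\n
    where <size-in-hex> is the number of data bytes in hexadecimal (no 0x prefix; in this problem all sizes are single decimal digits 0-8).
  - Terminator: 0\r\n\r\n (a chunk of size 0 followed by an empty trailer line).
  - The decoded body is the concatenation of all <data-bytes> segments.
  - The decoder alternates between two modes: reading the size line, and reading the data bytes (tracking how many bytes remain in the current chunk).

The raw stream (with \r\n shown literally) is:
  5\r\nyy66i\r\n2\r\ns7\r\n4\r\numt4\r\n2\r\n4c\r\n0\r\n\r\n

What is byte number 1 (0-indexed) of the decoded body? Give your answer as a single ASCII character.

Chunk 1: stream[0..1]='5' size=0x5=5, data at stream[3..8]='yy66i' -> body[0..5], body so far='yy66i'
Chunk 2: stream[10..11]='2' size=0x2=2, data at stream[13..15]='s7' -> body[5..7], body so far='yy66is7'
Chunk 3: stream[17..18]='4' size=0x4=4, data at stream[20..24]='umt4' -> body[7..11], body so far='yy66is7umt4'
Chunk 4: stream[26..27]='2' size=0x2=2, data at stream[29..31]='4c' -> body[11..13], body so far='yy66is7umt44c'
Chunk 5: stream[33..34]='0' size=0 (terminator). Final body='yy66is7umt44c' (13 bytes)
Body byte 1 = 'y'

Answer: y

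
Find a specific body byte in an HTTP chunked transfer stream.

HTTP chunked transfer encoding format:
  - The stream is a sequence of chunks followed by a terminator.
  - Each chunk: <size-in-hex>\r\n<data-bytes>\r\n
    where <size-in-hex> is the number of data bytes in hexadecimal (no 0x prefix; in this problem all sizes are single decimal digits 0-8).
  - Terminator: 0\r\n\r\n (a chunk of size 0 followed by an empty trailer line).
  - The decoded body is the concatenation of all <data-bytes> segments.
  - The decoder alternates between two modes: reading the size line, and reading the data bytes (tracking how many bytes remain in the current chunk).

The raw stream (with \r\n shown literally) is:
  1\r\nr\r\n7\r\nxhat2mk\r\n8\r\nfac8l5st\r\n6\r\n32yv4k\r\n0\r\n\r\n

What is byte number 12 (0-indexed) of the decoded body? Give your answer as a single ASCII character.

Answer: l

Derivation:
Chunk 1: stream[0..1]='1' size=0x1=1, data at stream[3..4]='r' -> body[0..1], body so far='r'
Chunk 2: stream[6..7]='7' size=0x7=7, data at stream[9..16]='xhat2mk' -> body[1..8], body so far='rxhat2mk'
Chunk 3: stream[18..19]='8' size=0x8=8, data at stream[21..29]='fac8l5st' -> body[8..16], body so far='rxhat2mkfac8l5st'
Chunk 4: stream[31..32]='6' size=0x6=6, data at stream[34..40]='32yv4k' -> body[16..22], body so far='rxhat2mkfac8l5st32yv4k'
Chunk 5: stream[42..43]='0' size=0 (terminator). Final body='rxhat2mkfac8l5st32yv4k' (22 bytes)
Body byte 12 = 'l'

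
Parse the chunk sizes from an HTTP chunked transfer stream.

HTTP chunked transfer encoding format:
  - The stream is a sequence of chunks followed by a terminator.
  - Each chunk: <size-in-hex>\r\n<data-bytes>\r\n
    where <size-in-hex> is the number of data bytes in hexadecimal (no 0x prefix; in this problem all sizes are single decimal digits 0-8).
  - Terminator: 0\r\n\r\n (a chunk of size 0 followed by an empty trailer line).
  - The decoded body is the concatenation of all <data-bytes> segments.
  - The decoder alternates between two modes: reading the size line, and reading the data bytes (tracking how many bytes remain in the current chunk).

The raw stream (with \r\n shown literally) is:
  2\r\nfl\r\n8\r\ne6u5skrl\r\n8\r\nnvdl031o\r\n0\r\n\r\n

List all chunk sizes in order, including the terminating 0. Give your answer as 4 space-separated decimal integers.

Chunk 1: stream[0..1]='2' size=0x2=2, data at stream[3..5]='fl' -> body[0..2], body so far='fl'
Chunk 2: stream[7..8]='8' size=0x8=8, data at stream[10..18]='e6u5skrl' -> body[2..10], body so far='fle6u5skrl'
Chunk 3: stream[20..21]='8' size=0x8=8, data at stream[23..31]='nvdl031o' -> body[10..18], body so far='fle6u5skrlnvdl031o'
Chunk 4: stream[33..34]='0' size=0 (terminator). Final body='fle6u5skrlnvdl031o' (18 bytes)

Answer: 2 8 8 0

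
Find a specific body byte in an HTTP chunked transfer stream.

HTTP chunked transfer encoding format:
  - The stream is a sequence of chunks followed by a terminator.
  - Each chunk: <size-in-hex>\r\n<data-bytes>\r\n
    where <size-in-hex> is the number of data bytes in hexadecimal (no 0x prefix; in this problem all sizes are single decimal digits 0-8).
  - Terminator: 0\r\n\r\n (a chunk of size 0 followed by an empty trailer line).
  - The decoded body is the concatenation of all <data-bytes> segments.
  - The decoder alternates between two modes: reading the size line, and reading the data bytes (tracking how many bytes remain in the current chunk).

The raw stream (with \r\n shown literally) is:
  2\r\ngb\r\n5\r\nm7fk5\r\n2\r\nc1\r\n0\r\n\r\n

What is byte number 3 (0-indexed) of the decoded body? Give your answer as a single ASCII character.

Answer: 7

Derivation:
Chunk 1: stream[0..1]='2' size=0x2=2, data at stream[3..5]='gb' -> body[0..2], body so far='gb'
Chunk 2: stream[7..8]='5' size=0x5=5, data at stream[10..15]='m7fk5' -> body[2..7], body so far='gbm7fk5'
Chunk 3: stream[17..18]='2' size=0x2=2, data at stream[20..22]='c1' -> body[7..9], body so far='gbm7fk5c1'
Chunk 4: stream[24..25]='0' size=0 (terminator). Final body='gbm7fk5c1' (9 bytes)
Body byte 3 = '7'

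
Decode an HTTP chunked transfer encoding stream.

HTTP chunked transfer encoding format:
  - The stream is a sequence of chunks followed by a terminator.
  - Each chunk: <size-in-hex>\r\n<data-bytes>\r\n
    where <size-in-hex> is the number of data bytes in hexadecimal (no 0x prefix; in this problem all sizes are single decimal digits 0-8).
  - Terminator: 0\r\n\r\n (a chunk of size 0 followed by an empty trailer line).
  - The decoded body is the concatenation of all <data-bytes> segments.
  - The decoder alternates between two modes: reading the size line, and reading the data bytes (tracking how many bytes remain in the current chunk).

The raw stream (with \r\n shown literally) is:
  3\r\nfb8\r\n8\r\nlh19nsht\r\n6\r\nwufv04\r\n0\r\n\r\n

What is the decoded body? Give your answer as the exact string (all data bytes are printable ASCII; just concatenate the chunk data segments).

Chunk 1: stream[0..1]='3' size=0x3=3, data at stream[3..6]='fb8' -> body[0..3], body so far='fb8'
Chunk 2: stream[8..9]='8' size=0x8=8, data at stream[11..19]='lh19nsht' -> body[3..11], body so far='fb8lh19nsht'
Chunk 3: stream[21..22]='6' size=0x6=6, data at stream[24..30]='wufv04' -> body[11..17], body so far='fb8lh19nshtwufv04'
Chunk 4: stream[32..33]='0' size=0 (terminator). Final body='fb8lh19nshtwufv04' (17 bytes)

Answer: fb8lh19nshtwufv04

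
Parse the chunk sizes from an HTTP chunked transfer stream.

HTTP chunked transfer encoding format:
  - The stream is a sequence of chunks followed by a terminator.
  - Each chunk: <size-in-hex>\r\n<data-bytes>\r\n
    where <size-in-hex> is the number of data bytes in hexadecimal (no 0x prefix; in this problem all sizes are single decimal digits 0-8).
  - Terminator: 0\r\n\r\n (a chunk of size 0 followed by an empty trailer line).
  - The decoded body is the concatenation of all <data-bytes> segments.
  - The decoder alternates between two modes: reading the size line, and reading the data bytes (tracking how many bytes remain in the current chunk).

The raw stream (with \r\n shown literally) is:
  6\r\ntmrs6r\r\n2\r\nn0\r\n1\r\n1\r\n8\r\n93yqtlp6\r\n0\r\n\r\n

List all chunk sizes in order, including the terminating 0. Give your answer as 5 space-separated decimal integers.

Answer: 6 2 1 8 0

Derivation:
Chunk 1: stream[0..1]='6' size=0x6=6, data at stream[3..9]='tmrs6r' -> body[0..6], body so far='tmrs6r'
Chunk 2: stream[11..12]='2' size=0x2=2, data at stream[14..16]='n0' -> body[6..8], body so far='tmrs6rn0'
Chunk 3: stream[18..19]='1' size=0x1=1, data at stream[21..22]='1' -> body[8..9], body so far='tmrs6rn01'
Chunk 4: stream[24..25]='8' size=0x8=8, data at stream[27..35]='93yqtlp6' -> body[9..17], body so far='tmrs6rn0193yqtlp6'
Chunk 5: stream[37..38]='0' size=0 (terminator). Final body='tmrs6rn0193yqtlp6' (17 bytes)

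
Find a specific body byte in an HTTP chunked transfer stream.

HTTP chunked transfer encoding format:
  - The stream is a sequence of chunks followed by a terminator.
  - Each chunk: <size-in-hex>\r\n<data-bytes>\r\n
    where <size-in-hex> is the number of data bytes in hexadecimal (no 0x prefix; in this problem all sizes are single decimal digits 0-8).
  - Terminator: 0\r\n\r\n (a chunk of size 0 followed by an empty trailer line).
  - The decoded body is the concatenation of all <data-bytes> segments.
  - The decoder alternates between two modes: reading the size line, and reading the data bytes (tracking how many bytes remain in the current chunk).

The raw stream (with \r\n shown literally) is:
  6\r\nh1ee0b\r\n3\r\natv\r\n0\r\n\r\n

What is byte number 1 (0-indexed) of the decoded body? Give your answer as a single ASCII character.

Chunk 1: stream[0..1]='6' size=0x6=6, data at stream[3..9]='h1ee0b' -> body[0..6], body so far='h1ee0b'
Chunk 2: stream[11..12]='3' size=0x3=3, data at stream[14..17]='atv' -> body[6..9], body so far='h1ee0batv'
Chunk 3: stream[19..20]='0' size=0 (terminator). Final body='h1ee0batv' (9 bytes)
Body byte 1 = '1'

Answer: 1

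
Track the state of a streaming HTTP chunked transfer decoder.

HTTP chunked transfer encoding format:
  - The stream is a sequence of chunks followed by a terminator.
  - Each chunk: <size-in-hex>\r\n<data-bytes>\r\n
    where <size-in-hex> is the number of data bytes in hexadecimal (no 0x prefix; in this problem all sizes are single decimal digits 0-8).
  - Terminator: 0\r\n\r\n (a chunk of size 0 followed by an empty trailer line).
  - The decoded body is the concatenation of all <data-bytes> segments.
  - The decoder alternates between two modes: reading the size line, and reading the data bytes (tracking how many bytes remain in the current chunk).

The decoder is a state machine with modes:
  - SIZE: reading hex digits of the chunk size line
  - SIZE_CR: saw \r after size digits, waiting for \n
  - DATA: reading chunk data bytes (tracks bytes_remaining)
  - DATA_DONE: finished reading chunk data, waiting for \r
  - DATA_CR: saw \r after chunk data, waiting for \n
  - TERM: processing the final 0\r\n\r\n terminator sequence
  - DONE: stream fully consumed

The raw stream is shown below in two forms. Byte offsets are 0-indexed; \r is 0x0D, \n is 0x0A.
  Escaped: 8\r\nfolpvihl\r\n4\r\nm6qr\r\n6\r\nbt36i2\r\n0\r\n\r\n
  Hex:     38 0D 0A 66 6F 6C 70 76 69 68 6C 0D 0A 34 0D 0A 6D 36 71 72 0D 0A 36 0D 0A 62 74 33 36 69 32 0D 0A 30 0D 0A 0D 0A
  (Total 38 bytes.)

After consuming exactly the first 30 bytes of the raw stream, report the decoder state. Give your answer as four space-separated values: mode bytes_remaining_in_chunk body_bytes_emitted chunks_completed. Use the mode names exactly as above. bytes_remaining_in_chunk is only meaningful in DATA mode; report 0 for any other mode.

Byte 0 = '8': mode=SIZE remaining=0 emitted=0 chunks_done=0
Byte 1 = 0x0D: mode=SIZE_CR remaining=0 emitted=0 chunks_done=0
Byte 2 = 0x0A: mode=DATA remaining=8 emitted=0 chunks_done=0
Byte 3 = 'f': mode=DATA remaining=7 emitted=1 chunks_done=0
Byte 4 = 'o': mode=DATA remaining=6 emitted=2 chunks_done=0
Byte 5 = 'l': mode=DATA remaining=5 emitted=3 chunks_done=0
Byte 6 = 'p': mode=DATA remaining=4 emitted=4 chunks_done=0
Byte 7 = 'v': mode=DATA remaining=3 emitted=5 chunks_done=0
Byte 8 = 'i': mode=DATA remaining=2 emitted=6 chunks_done=0
Byte 9 = 'h': mode=DATA remaining=1 emitted=7 chunks_done=0
Byte 10 = 'l': mode=DATA_DONE remaining=0 emitted=8 chunks_done=0
Byte 11 = 0x0D: mode=DATA_CR remaining=0 emitted=8 chunks_done=0
Byte 12 = 0x0A: mode=SIZE remaining=0 emitted=8 chunks_done=1
Byte 13 = '4': mode=SIZE remaining=0 emitted=8 chunks_done=1
Byte 14 = 0x0D: mode=SIZE_CR remaining=0 emitted=8 chunks_done=1
Byte 15 = 0x0A: mode=DATA remaining=4 emitted=8 chunks_done=1
Byte 16 = 'm': mode=DATA remaining=3 emitted=9 chunks_done=1
Byte 17 = '6': mode=DATA remaining=2 emitted=10 chunks_done=1
Byte 18 = 'q': mode=DATA remaining=1 emitted=11 chunks_done=1
Byte 19 = 'r': mode=DATA_DONE remaining=0 emitted=12 chunks_done=1
Byte 20 = 0x0D: mode=DATA_CR remaining=0 emitted=12 chunks_done=1
Byte 21 = 0x0A: mode=SIZE remaining=0 emitted=12 chunks_done=2
Byte 22 = '6': mode=SIZE remaining=0 emitted=12 chunks_done=2
Byte 23 = 0x0D: mode=SIZE_CR remaining=0 emitted=12 chunks_done=2
Byte 24 = 0x0A: mode=DATA remaining=6 emitted=12 chunks_done=2
Byte 25 = 'b': mode=DATA remaining=5 emitted=13 chunks_done=2
Byte 26 = 't': mode=DATA remaining=4 emitted=14 chunks_done=2
Byte 27 = '3': mode=DATA remaining=3 emitted=15 chunks_done=2
Byte 28 = '6': mode=DATA remaining=2 emitted=16 chunks_done=2
Byte 29 = 'i': mode=DATA remaining=1 emitted=17 chunks_done=2

Answer: DATA 1 17 2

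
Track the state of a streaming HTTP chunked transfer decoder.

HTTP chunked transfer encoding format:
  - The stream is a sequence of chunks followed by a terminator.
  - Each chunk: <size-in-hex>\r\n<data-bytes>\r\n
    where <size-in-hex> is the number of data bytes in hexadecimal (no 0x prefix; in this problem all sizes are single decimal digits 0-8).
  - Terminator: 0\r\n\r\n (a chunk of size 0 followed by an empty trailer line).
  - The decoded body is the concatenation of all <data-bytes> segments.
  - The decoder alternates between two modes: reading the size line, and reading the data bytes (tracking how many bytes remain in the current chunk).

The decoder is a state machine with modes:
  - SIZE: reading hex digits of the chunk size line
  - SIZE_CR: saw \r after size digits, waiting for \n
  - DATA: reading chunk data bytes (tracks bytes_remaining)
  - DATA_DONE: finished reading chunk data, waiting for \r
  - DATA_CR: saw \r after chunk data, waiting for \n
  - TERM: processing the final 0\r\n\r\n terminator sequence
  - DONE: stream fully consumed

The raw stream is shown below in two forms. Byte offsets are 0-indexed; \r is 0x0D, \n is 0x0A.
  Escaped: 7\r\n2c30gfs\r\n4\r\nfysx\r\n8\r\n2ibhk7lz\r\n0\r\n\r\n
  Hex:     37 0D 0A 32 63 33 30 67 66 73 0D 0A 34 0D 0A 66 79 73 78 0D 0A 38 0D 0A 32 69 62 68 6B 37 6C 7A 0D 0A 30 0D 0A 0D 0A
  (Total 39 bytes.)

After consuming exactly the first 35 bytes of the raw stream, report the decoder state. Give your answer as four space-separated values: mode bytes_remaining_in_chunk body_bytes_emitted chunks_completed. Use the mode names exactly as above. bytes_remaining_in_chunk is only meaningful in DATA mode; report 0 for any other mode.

Byte 0 = '7': mode=SIZE remaining=0 emitted=0 chunks_done=0
Byte 1 = 0x0D: mode=SIZE_CR remaining=0 emitted=0 chunks_done=0
Byte 2 = 0x0A: mode=DATA remaining=7 emitted=0 chunks_done=0
Byte 3 = '2': mode=DATA remaining=6 emitted=1 chunks_done=0
Byte 4 = 'c': mode=DATA remaining=5 emitted=2 chunks_done=0
Byte 5 = '3': mode=DATA remaining=4 emitted=3 chunks_done=0
Byte 6 = '0': mode=DATA remaining=3 emitted=4 chunks_done=0
Byte 7 = 'g': mode=DATA remaining=2 emitted=5 chunks_done=0
Byte 8 = 'f': mode=DATA remaining=1 emitted=6 chunks_done=0
Byte 9 = 's': mode=DATA_DONE remaining=0 emitted=7 chunks_done=0
Byte 10 = 0x0D: mode=DATA_CR remaining=0 emitted=7 chunks_done=0
Byte 11 = 0x0A: mode=SIZE remaining=0 emitted=7 chunks_done=1
Byte 12 = '4': mode=SIZE remaining=0 emitted=7 chunks_done=1
Byte 13 = 0x0D: mode=SIZE_CR remaining=0 emitted=7 chunks_done=1
Byte 14 = 0x0A: mode=DATA remaining=4 emitted=7 chunks_done=1
Byte 15 = 'f': mode=DATA remaining=3 emitted=8 chunks_done=1
Byte 16 = 'y': mode=DATA remaining=2 emitted=9 chunks_done=1
Byte 17 = 's': mode=DATA remaining=1 emitted=10 chunks_done=1
Byte 18 = 'x': mode=DATA_DONE remaining=0 emitted=11 chunks_done=1
Byte 19 = 0x0D: mode=DATA_CR remaining=0 emitted=11 chunks_done=1
Byte 20 = 0x0A: mode=SIZE remaining=0 emitted=11 chunks_done=2
Byte 21 = '8': mode=SIZE remaining=0 emitted=11 chunks_done=2
Byte 22 = 0x0D: mode=SIZE_CR remaining=0 emitted=11 chunks_done=2
Byte 23 = 0x0A: mode=DATA remaining=8 emitted=11 chunks_done=2
Byte 24 = '2': mode=DATA remaining=7 emitted=12 chunks_done=2
Byte 25 = 'i': mode=DATA remaining=6 emitted=13 chunks_done=2
Byte 26 = 'b': mode=DATA remaining=5 emitted=14 chunks_done=2
Byte 27 = 'h': mode=DATA remaining=4 emitted=15 chunks_done=2
Byte 28 = 'k': mode=DATA remaining=3 emitted=16 chunks_done=2
Byte 29 = '7': mode=DATA remaining=2 emitted=17 chunks_done=2
Byte 30 = 'l': mode=DATA remaining=1 emitted=18 chunks_done=2
Byte 31 = 'z': mode=DATA_DONE remaining=0 emitted=19 chunks_done=2
Byte 32 = 0x0D: mode=DATA_CR remaining=0 emitted=19 chunks_done=2
Byte 33 = 0x0A: mode=SIZE remaining=0 emitted=19 chunks_done=3
Byte 34 = '0': mode=SIZE remaining=0 emitted=19 chunks_done=3

Answer: SIZE 0 19 3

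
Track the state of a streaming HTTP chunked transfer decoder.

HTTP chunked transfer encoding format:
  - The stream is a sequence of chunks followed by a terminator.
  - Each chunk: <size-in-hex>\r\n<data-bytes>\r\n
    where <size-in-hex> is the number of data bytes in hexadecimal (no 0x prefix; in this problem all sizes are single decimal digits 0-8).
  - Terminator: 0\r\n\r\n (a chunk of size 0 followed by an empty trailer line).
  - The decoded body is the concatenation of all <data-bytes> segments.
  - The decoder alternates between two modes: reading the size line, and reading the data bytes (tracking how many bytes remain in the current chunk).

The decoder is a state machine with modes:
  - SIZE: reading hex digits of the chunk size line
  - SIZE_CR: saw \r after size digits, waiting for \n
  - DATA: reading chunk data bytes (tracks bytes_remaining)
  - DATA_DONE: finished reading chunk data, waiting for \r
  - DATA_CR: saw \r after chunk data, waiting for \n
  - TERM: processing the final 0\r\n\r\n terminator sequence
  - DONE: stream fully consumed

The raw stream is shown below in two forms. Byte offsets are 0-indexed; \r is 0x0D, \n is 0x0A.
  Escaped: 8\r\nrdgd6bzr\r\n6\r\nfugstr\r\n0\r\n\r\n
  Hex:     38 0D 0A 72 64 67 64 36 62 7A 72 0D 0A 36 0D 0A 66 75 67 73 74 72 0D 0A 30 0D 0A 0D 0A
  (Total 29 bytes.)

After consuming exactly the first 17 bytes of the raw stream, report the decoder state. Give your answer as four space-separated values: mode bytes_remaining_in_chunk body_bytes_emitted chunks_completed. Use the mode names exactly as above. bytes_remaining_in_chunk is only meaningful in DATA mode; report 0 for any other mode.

Answer: DATA 5 9 1

Derivation:
Byte 0 = '8': mode=SIZE remaining=0 emitted=0 chunks_done=0
Byte 1 = 0x0D: mode=SIZE_CR remaining=0 emitted=0 chunks_done=0
Byte 2 = 0x0A: mode=DATA remaining=8 emitted=0 chunks_done=0
Byte 3 = 'r': mode=DATA remaining=7 emitted=1 chunks_done=0
Byte 4 = 'd': mode=DATA remaining=6 emitted=2 chunks_done=0
Byte 5 = 'g': mode=DATA remaining=5 emitted=3 chunks_done=0
Byte 6 = 'd': mode=DATA remaining=4 emitted=4 chunks_done=0
Byte 7 = '6': mode=DATA remaining=3 emitted=5 chunks_done=0
Byte 8 = 'b': mode=DATA remaining=2 emitted=6 chunks_done=0
Byte 9 = 'z': mode=DATA remaining=1 emitted=7 chunks_done=0
Byte 10 = 'r': mode=DATA_DONE remaining=0 emitted=8 chunks_done=0
Byte 11 = 0x0D: mode=DATA_CR remaining=0 emitted=8 chunks_done=0
Byte 12 = 0x0A: mode=SIZE remaining=0 emitted=8 chunks_done=1
Byte 13 = '6': mode=SIZE remaining=0 emitted=8 chunks_done=1
Byte 14 = 0x0D: mode=SIZE_CR remaining=0 emitted=8 chunks_done=1
Byte 15 = 0x0A: mode=DATA remaining=6 emitted=8 chunks_done=1
Byte 16 = 'f': mode=DATA remaining=5 emitted=9 chunks_done=1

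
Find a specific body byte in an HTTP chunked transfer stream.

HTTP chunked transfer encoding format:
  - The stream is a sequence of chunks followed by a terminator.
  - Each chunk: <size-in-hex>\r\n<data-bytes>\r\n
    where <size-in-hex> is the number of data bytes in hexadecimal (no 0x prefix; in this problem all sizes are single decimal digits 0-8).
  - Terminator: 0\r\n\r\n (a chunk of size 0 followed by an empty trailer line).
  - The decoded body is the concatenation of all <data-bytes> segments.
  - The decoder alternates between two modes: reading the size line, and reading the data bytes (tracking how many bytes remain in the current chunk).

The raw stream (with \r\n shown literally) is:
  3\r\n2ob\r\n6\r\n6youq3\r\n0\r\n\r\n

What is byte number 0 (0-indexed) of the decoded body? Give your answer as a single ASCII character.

Answer: 2

Derivation:
Chunk 1: stream[0..1]='3' size=0x3=3, data at stream[3..6]='2ob' -> body[0..3], body so far='2ob'
Chunk 2: stream[8..9]='6' size=0x6=6, data at stream[11..17]='6youq3' -> body[3..9], body so far='2ob6youq3'
Chunk 3: stream[19..20]='0' size=0 (terminator). Final body='2ob6youq3' (9 bytes)
Body byte 0 = '2'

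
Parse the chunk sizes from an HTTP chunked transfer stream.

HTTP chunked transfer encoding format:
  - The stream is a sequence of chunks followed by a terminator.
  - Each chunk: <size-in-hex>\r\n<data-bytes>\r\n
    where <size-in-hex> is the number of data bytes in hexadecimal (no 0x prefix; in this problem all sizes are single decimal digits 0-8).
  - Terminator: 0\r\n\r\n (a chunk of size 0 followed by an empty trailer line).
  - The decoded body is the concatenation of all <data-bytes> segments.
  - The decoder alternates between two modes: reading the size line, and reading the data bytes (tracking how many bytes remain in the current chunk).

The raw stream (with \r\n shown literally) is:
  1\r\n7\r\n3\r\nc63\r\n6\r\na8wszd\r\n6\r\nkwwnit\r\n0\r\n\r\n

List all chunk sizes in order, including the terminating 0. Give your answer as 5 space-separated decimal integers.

Answer: 1 3 6 6 0

Derivation:
Chunk 1: stream[0..1]='1' size=0x1=1, data at stream[3..4]='7' -> body[0..1], body so far='7'
Chunk 2: stream[6..7]='3' size=0x3=3, data at stream[9..12]='c63' -> body[1..4], body so far='7c63'
Chunk 3: stream[14..15]='6' size=0x6=6, data at stream[17..23]='a8wszd' -> body[4..10], body so far='7c63a8wszd'
Chunk 4: stream[25..26]='6' size=0x6=6, data at stream[28..34]='kwwnit' -> body[10..16], body so far='7c63a8wszdkwwnit'
Chunk 5: stream[36..37]='0' size=0 (terminator). Final body='7c63a8wszdkwwnit' (16 bytes)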